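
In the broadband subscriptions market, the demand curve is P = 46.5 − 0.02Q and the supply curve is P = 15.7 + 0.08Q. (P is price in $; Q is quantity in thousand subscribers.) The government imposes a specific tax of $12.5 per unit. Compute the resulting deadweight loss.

$781.25 thousand

Competitive equilibrium: 46.5 − 0.02Q = 15.7 + 0.08Q → Q* = 308, P* = 40.34.
With the tax, the buyer price exceeds the seller price by 12.5: (46.5 − 0.02Q) − (15.7 + 0.08Q) = 12.5 → Q' = 183.
ΔQ = 308 − 183 = 125; the wedge equals the tax, 12.5.
The triangle = ½ × 125 × 12.5 = $781.25 thousand.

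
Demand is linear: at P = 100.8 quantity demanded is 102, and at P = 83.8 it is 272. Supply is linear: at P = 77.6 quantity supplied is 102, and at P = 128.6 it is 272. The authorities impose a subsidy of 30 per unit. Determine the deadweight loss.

Demand slope = (83.8 − 100.8)/(272 − 102) = −0.1, so P = 111 − 0.1Q.
Supply slope = (128.6 − 77.6)/(272 − 102) = 0.3, so P = 47 + 0.3Q.
Competitive equilibrium: 111 − 0.1Q = 47 + 0.3Q → Q* = 160, P* = 95.
The subsidy lowers effective supply by 30: P = 17 + 0.3Q.
New quantity: 111 − 0.1Q = 17 + 0.3Q → Q' = 235.
Overproduction ΔQ = 235 − 160 = 75; wedge = subsidy = 30.
Welfare loss = ½ × 75 × 30 = 1125.

1125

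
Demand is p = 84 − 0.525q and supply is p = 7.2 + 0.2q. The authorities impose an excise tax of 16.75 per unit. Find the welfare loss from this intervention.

193.49

Competitive equilibrium: 84 − 0.525q = 7.2 + 0.2q → q* = 105.931, p* = 28.3862.
With the tax, the buyer price exceeds the seller price by 16.75: (84 − 0.525q) − (7.2 + 0.2q) = 16.75 → q' = 82.8276.
Δq = 105.931 − 82.8276 = 23.1034; the wedge equals the tax, 16.75.
DWL = ½ × 23.1034 × 16.75 = 193.49.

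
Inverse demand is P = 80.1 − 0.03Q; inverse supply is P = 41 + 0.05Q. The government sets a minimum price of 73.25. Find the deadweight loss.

2712.67

Competitive equilibrium: 80.1 − 0.03Q = 41 + 0.05Q → Q* = 488.75, P* = 65.4375.
At the floor P = 73.25, quantity demanded = (80.1 − 73.25)/0.03 = 228.3333.
Sellers' marginal cost at Q' = 228.3333: 41 + 0.05·228.3333 = 52.4167.
ΔQ = 488.75 − 228.3333 = 260.4167; wedge = 73.25 − 52.4167 = 20.8333.
Deadweight loss = ½ × 260.4167 × 20.8333 = 2712.67.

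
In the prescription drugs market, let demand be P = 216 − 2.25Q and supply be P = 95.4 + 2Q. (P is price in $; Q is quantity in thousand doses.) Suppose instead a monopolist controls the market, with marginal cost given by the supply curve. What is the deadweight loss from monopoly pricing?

Competitive equilibrium: 216 − 2.25Q = 95.4 + 2Q → Q* = 28.3765, P* = 152.1529.
Marginal revenue: MR = 216 − 4.5Q. Set MR = MC: 216 − 4.5Q = 95.4 + 2Q → Q_m = 18.5538.
Price P_m = 216 − 2.25·18.5538 = 174.254; MC(Q_m) = 95.4 + 2·18.5538 = 132.5076.
Competitive Q* = 28.3765, so ΔQ = 9.8227; wedge = 174.254 − 132.5076 = 41.7464.
The triangle = ½ × 9.8227 × 41.7464 = $205.03 thousand.

$205.03 thousand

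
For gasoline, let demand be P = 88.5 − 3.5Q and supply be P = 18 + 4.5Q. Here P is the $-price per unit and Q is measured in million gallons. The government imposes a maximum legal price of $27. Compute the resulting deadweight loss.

Competitive equilibrium: 88.5 − 3.5Q = 18 + 4.5Q → Q* = 8.8125, P* = 57.6563.
At the ceiling P = 27, quantity supplied = (27 − 18)/4.5 = 2.
Willingness to pay at Q' = 2: 88.5 − 3.5·2 = 81.5.
ΔQ = 8.8125 − 2 = 6.8125; wedge = 81.5 − 27 = 54.5.
Deadweight loss = ½ × 6.8125 × 54.5 = $185.64 million.

$185.64 million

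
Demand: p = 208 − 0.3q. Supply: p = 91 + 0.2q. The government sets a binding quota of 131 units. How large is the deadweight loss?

Competitive equilibrium: 208 − 0.3q = 91 + 0.2q → q* = 234, p* = 137.8.
At q = 131: demand price = 208 − 0.3·131 = 168.7; supply price = 91 + 0.2·131 = 117.2.
Δq = 234 − 131 = 103; wedge = 168.7 − 117.2 = 51.5.
Welfare loss = ½ × 103 × 51.5 = 2652.25.

2652.25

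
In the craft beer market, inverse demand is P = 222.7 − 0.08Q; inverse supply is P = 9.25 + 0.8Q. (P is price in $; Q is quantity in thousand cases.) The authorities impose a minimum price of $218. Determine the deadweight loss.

Competitive equilibrium: 222.7 − 0.08Q = 9.25 + 0.8Q → Q* = 242.55682, P* = 203.29545.
At the floor P = 218, quantity demanded = (222.7 − 218)/0.08 = 58.75.
Sellers' marginal cost at Q' = 58.75: 9.25 + 0.8·58.75 = 56.25.
ΔQ = 242.55682 − 58.75 = 183.80682; wedge = 218 − 56.25 = 161.75.
Deadweight loss = ½ × 183.80682 × 161.75 = $14865.38 thousand.

$14865.38 thousand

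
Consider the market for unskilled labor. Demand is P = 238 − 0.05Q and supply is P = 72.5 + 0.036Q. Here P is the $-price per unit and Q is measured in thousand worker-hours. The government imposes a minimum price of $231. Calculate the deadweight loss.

Competitive equilibrium: 238 − 0.05Q = 72.5 + 0.036Q → Q* = 1924.4186, P* = 141.7791.
At the floor P = 231, quantity demanded = (238 − 231)/0.05 = 140.
Sellers' marginal cost at Q' = 140: 72.5 + 0.036·140 = 77.54.
ΔQ = 1924.4186 − 140 = 1784.4186; wedge = 231 − 77.54 = 153.46.
DWL = ½ × 1784.4186 × 153.46 = $136918.44 thousand.

$136918.44 thousand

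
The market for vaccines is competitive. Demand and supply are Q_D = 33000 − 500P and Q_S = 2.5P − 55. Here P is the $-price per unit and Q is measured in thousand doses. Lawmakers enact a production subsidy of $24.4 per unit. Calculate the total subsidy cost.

$4151.64 thousand

In inverse form: demand P = 66 − 0.002Q, supply P = 22 + 0.4Q.
Competitive equilibrium: 66 − 0.002Q = 22 + 0.4Q → Q* = 109.4527, P* = 65.7811.
The subsidy lowers effective supply by 24.4: P = 0.4Q − 2.4.
New quantity: 66 − 0.002Q = 0.4Q − 2.4 → Q' = 170.1493.
Total subsidy cost = 24.4 × 170.1493 = $4151.64 thousand.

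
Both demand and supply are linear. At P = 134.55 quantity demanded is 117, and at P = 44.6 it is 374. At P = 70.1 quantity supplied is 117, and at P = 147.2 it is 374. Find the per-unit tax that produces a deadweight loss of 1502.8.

44.2

Demand slope = (44.6 − 134.55)/(374 − 117) = −0.35, so P = 175.5 − 0.35Q.
Supply slope = (147.2 − 70.1)/(374 − 117) = 0.3, so P = 35 + 0.3Q.
Competitive equilibrium: 175.5 − 0.35Q = 35 + 0.3Q → Q* = 216.1538, P* = 99.8462.
A tax t gives ΔQ = t/0.65 and wedge t, so DWL = t²/1.3.
t²/1.3 = 1502.8 → t² = 1953.64 → t = 44.2.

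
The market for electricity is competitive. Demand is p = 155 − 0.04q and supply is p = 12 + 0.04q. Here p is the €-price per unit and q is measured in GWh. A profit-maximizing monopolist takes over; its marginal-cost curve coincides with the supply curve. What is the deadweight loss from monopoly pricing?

Competitive equilibrium: 155 − 0.04q = 12 + 0.04q → q* = 1787.5, p* = 83.5.
Marginal revenue: MR = 155 − 0.08q. Set MR = MC: 155 − 0.08q = 12 + 0.04q → q_m = 1191.66667.
Price p_m = 155 − 0.04·1191.66667 = 107.33333; MC(q_m) = 12 + 0.04·1191.66667 = 59.66667.
Competitive q* = 1787.5, so Δq = 595.83333; wedge = 107.33333 − 59.66667 = 47.66666.
The triangle = ½ × 595.83333 × 47.66666 = €14200.69.

€14200.69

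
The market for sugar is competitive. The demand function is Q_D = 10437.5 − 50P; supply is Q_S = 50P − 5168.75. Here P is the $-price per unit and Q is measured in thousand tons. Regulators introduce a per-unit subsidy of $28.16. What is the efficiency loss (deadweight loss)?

$9912.32 thousand

In inverse form: demand P = 208.75 − 0.02Q, supply P = 103.375 + 0.02Q.
Competitive equilibrium: 208.75 − 0.02Q = 103.375 + 0.02Q → Q* = 2634.375, P* = 156.0625.
The subsidy lowers effective supply by 28.16: P = 75.215 + 0.02Q.
New quantity: 208.75 − 0.02Q = 75.215 + 0.02Q → Q' = 3338.375.
Overproduction ΔQ = 3338.375 − 2634.375 = 704; wedge = subsidy = 28.16.
Deadweight loss = ½ × 704 × 28.16 = $9912.32 thousand.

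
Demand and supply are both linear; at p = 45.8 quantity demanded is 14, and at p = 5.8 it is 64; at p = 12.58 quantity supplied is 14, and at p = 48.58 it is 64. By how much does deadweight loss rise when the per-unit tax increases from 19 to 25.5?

Demand slope = (5.8 − 45.8)/(64 − 14) = −0.8, so p = 57 − 0.8q.
Supply slope = (48.58 − 12.58)/(64 − 14) = 0.72, so p = 2.5 + 0.72q.
Competitive equilibrium: 57 − 0.8q = 2.5 + 0.72q → q* = 35.8553, p* = 28.3158.
For a per-unit tax t: Δq = t/1.52, so DWL = ½·t·(t/1.52) = t²/3.04.
At t = 19: DWL = 118.75. At t = 25.5: DWL = 213.898.
Increase = 213.898 − 118.75 = 95.15.

95.15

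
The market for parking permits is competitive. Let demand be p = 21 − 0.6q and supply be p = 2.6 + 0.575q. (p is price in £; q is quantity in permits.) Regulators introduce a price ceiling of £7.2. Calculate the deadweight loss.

Competitive equilibrium: 21 − 0.6q = 2.6 + 0.575q → q* = 15.6596, p* = 11.6043.
At the ceiling p = 7.2, quantity supplied = (7.2 − 2.6)/0.575 = 8.
Willingness to pay at q' = 8: 21 − 0.6·8 = 16.2.
Δq = 15.6596 − 8 = 7.6596; wedge = 16.2 − 7.2 = 9.
The triangle = ½ × 7.6596 × 9 = £34.47.

£34.47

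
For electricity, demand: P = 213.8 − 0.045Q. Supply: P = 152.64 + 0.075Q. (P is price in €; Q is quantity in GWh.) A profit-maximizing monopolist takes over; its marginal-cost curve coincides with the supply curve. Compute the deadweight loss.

Competitive equilibrium: 213.8 − 0.045Q = 152.64 + 0.075Q → Q* = 509.6667, P* = 190.865.
Marginal revenue: MR = 213.8 − 0.09Q. Set MR = MC: 213.8 − 0.09Q = 152.64 + 0.075Q → Q_m = 370.6667.
Price P_m = 213.8 − 0.045·370.6667 = 197.12; MC(Q_m) = 152.64 + 0.075·370.6667 = 180.44.
Competitive Q* = 509.6667, so ΔQ = 139; wedge = 197.12 − 180.44 = 16.68.
The triangle = ½ × 139 × 16.68 = €1159.26.

€1159.26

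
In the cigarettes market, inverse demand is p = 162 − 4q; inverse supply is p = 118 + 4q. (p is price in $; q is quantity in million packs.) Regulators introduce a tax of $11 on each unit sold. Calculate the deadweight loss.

Competitive equilibrium: 162 − 4q = 118 + 4q → q* = 5.5, p* = 140.
With the tax, the buyer price exceeds the seller price by 11: (162 − 4q) − (118 + 4q) = 11 → q' = 4.125.
Δq = 5.5 − 4.125 = 1.375; the wedge equals the tax, 11.
The triangle = ½ × 1.375 × 11 = $7.56 million.

$7.56 million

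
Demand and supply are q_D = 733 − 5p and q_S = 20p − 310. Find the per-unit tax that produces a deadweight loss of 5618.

In inverse form: demand p = 146.6 − 0.2q, supply p = 15.5 + 0.05q.
Competitive equilibrium: 146.6 − 0.2q = 15.5 + 0.05q → q* = 524.4, p* = 41.72.
A tax t gives Δq = t/0.25 and wedge t, so DWL = t²/0.5.
t²/0.5 = 5618 → t² = 2809 → t = 53.

53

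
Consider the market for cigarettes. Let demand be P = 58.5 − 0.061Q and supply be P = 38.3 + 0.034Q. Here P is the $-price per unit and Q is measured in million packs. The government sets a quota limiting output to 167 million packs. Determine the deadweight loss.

$98.91 million

Competitive equilibrium: 58.5 − 0.061Q = 38.3 + 0.034Q → Q* = 212.6316, P* = 45.5295.
At Q = 167: demand price = 58.5 − 0.061·167 = 48.313; supply price = 38.3 + 0.034·167 = 43.978.
ΔQ = 212.6316 − 167 = 45.6316; wedge = 48.313 − 43.978 = 4.335.
Deadweight loss = ½ × 45.6316 × 4.335 = $98.91 million.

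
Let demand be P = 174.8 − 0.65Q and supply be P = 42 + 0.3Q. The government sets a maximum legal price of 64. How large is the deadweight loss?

2097.80

Competitive equilibrium: 174.8 − 0.65Q = 42 + 0.3Q → Q* = 139.7895, P* = 83.9368.
At the ceiling P = 64, quantity supplied = (64 − 42)/0.3 = 73.3333.
Willingness to pay at Q' = 73.3333: 174.8 − 0.65·73.3333 = 127.1334.
ΔQ = 139.7895 − 73.3333 = 66.4562; wedge = 127.1334 − 64 = 63.1334.
Welfare loss = ½ × 66.4562 × 63.1334 = 2097.80.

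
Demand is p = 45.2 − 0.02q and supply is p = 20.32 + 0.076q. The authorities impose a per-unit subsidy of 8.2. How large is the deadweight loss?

Competitive equilibrium: 45.2 − 0.02q = 20.32 + 0.076q → q* = 259.1667, p* = 40.0167.
The subsidy lowers effective supply by 8.2: p = 12.12 + 0.076q.
New quantity: 45.2 − 0.02q = 12.12 + 0.076q → q' = 344.5833.
Overproduction Δq = 344.5833 − 259.1667 = 85.4166; wedge = subsidy = 8.2.
The triangle = ½ × 85.4166 × 8.2 = 350.21.

350.21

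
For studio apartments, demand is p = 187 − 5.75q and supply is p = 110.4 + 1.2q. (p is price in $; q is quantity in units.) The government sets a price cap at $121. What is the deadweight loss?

Competitive equilibrium: 187 − 5.75q = 110.4 + 1.2q → q* = 11.0216, p* = 123.6259.
At the ceiling p = 121, quantity supplied = (121 − 110.4)/1.2 = 8.8333.
Willingness to pay at q' = 8.8333: 187 − 5.75·8.8333 = 136.2085.
Δq = 11.0216 − 8.8333 = 2.1883; wedge = 136.2085 − 121 = 15.2085.
The triangle = ½ × 2.1883 × 15.2085 = $16.64.

$16.64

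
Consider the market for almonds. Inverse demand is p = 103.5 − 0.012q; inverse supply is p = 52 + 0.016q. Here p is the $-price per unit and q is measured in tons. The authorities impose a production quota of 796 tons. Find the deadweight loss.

Competitive equilibrium: 103.5 − 0.012q = 52 + 0.016q → q* = 1839.2857, p* = 81.4286.
At q = 796: demand price = 103.5 − 0.012·796 = 93.948; supply price = 52 + 0.016·796 = 64.736.
Δq = 1839.2857 − 796 = 1043.2857; wedge = 93.948 − 64.736 = 29.212.
DWL = ½ × 1043.2857 × 29.212 = $15238.23.

$15238.23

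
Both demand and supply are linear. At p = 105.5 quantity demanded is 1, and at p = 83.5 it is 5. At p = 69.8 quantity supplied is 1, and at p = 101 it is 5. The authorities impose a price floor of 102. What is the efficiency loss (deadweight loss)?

Demand slope = (83.5 − 105.5)/(5 − 1) = −5.5, so p = 111 − 5.5q.
Supply slope = (101 − 69.8)/(5 − 1) = 7.8, so p = 62 + 7.8q.
Competitive equilibrium: 111 − 5.5q = 62 + 7.8q → q* = 3.6842, p* = 90.7368.
At the floor p = 102, quantity demanded = (111 − 102)/5.5 = 1.6364.
Sellers' marginal cost at q' = 1.6364: 62 + 7.8·1.6364 = 74.7639.
Δq = 3.6842 − 1.6364 = 2.0478; wedge = 102 − 74.7639 = 27.2361.
The triangle = ½ × 2.0478 × 27.2361 = 27.89.

27.89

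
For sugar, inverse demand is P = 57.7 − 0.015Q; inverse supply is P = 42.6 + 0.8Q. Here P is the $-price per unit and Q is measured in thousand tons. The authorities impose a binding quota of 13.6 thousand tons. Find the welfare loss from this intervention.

$9.89 thousand

Competitive equilibrium: 57.7 − 0.015Q = 42.6 + 0.8Q → Q* = 18.5276, P* = 57.4221.
At Q = 13.6: demand price = 57.7 − 0.015·13.6 = 57.496; supply price = 42.6 + 0.8·13.6 = 53.48.
ΔQ = 18.5276 − 13.6 = 4.9276; wedge = 57.496 − 53.48 = 4.016.
DWL = ½ × 4.9276 × 4.016 = $9.89 thousand.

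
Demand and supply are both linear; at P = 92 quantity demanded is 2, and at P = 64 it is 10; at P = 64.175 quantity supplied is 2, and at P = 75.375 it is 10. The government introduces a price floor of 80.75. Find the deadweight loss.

14.88

Demand slope = (64 − 92)/(10 − 2) = −3.5, so P = 99 − 3.5Q.
Supply slope = (75.375 − 64.175)/(10 − 2) = 1.4, so P = 61.375 + 1.4Q.
Competitive equilibrium: 99 − 3.5Q = 61.375 + 1.4Q → Q* = 7.6786, P* = 72.125.
At the floor P = 80.75, quantity demanded = (99 − 80.75)/3.5 = 5.2143.
Sellers' marginal cost at Q' = 5.2143: 61.375 + 1.4·5.2143 = 68.675.
ΔQ = 7.6786 − 5.2143 = 2.4643; wedge = 80.75 − 68.675 = 12.075.
Deadweight loss = ½ × 2.4643 × 12.075 = 14.88.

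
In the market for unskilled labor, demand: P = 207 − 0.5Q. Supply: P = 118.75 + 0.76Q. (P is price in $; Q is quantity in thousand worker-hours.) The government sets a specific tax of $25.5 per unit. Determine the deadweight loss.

Competitive equilibrium: 207 − 0.5Q = 118.75 + 0.76Q → Q* = 70.0397, P* = 171.9802.
With the tax, the buyer price exceeds the seller price by 25.5: (207 − 0.5Q) − (118.75 + 0.76Q) = 25.5 → Q' = 49.8016.
ΔQ = 70.0397 − 49.8016 = 20.2381; the wedge equals the tax, 25.5.
DWL = ½ × 20.2381 × 25.5 = $258.04 thousand.

$258.04 thousand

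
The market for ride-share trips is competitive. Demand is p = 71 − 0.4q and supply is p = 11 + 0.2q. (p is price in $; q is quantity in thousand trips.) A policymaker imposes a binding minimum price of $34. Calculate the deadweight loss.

$16.875 thousand

Competitive equilibrium: 71 − 0.4q = 11 + 0.2q → q* = 100, p* = 31.
At the floor p = 34, quantity demanded = (71 − 34)/0.4 = 92.5.
Sellers' marginal cost at q' = 92.5: 11 + 0.2·92.5 = 29.5.
Δq = 100 − 92.5 = 7.5; wedge = 34 − 29.5 = 4.5.
Deadweight loss = ½ × 7.5 × 4.5 = $16.875 thousand.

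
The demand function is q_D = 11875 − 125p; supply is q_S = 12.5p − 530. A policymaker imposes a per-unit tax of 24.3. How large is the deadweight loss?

3355.06

In inverse form: demand p = 95 − 0.008q, supply p = 42.4 + 0.08q.
Competitive equilibrium: 95 − 0.008q = 42.4 + 0.08q → q* = 597.7273, p* = 90.2182.
With the tax, the buyer price exceeds the seller price by 24.3: (95 − 0.008q) − (42.4 + 0.08q) = 24.3 → q' = 321.5909.
Δq = 597.7273 − 321.5909 = 276.1364; the wedge equals the tax, 24.3.
Welfare loss = ½ × 276.1364 × 24.3 = 3355.06.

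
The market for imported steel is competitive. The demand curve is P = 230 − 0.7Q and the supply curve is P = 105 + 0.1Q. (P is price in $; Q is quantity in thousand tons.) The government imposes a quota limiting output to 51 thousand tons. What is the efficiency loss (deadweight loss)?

Competitive equilibrium: 230 − 0.7Q = 105 + 0.1Q → Q* = 156.25, P* = 120.625.
At Q = 51: demand price = 230 − 0.7·51 = 194.3; supply price = 105 + 0.1·51 = 110.1.
ΔQ = 156.25 − 51 = 105.25; wedge = 194.3 − 110.1 = 84.2.
Deadweight loss = ½ × 105.25 × 84.2 = $4431.025 thousand.

$4431.025 thousand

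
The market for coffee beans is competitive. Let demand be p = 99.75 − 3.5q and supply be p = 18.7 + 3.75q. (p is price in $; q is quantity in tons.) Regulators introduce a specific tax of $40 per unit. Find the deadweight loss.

Competitive equilibrium: 99.75 − 3.5q = 18.7 + 3.75q → q* = 11.1793, p* = 60.6224.
With the tax, the buyer price exceeds the seller price by 40: (99.75 − 3.5q) − (18.7 + 3.75q) = 40 → q' = 5.6621.
Δq = 11.1793 − 5.6621 = 5.5172; the wedge equals the tax, 40.
DWL = ½ × 5.5172 × 40 = $110.34.

$110.34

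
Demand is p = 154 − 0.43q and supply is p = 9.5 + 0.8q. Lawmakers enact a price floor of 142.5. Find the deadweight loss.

5063.25

Competitive equilibrium: 154 − 0.43q = 9.5 + 0.8q → q* = 117.4797, p* = 103.4837.
At the floor p = 142.5, quantity demanded = (154 − 142.5)/0.43 = 26.7442.
Sellers' marginal cost at q' = 26.7442: 9.5 + 0.8·26.7442 = 30.8954.
Δq = 117.4797 − 26.7442 = 90.7355; wedge = 142.5 − 30.8954 = 111.6046.
The triangle = ½ × 90.7355 × 111.6046 = 5063.25.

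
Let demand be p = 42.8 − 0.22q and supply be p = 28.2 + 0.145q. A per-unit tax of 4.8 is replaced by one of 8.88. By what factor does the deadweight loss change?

Competitive equilibrium: 42.8 − 0.22q = 28.2 + 0.145q → q* = 40, p* = 34.
For a per-unit tax t: Δq = t/0.365, so DWL = ½·t·(t/0.365) = t²/0.73.
At t = 4.8: DWL = 31.562. At t = 8.88: DWL = 108.020.
Ratio = (8.88/4.8)² = 3.4225.

3.4225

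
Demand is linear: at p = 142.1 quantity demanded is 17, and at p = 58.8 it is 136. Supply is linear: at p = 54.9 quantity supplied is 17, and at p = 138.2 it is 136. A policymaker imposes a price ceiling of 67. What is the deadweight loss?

Demand slope = (58.8 − 142.1)/(136 − 17) = −0.7, so p = 154 − 0.7q.
Supply slope = (138.2 − 54.9)/(136 − 17) = 0.7, so p = 43 + 0.7q.
Competitive equilibrium: 154 − 0.7q = 43 + 0.7q → q* = 79.2857, p* = 98.5.
At the ceiling p = 67, quantity supplied = (67 − 43)/0.7 = 34.2857.
Willingness to pay at q' = 34.2857: 154 − 0.7·34.2857 = 130.
Δq = 79.2857 − 34.2857 = 45; wedge = 130 − 67 = 63.
Welfare loss = ½ × 45 × 63 = 1417.50.

1417.50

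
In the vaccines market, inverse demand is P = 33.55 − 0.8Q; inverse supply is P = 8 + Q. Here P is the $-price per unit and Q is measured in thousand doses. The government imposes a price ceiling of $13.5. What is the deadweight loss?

Competitive equilibrium: 33.55 − 0.8Q = 8 + Q → Q* = 14.1944, P* = 22.1944.
At the ceiling P = 13.5, quantity supplied = (13.5 − 8)/1 = 5.5.
Willingness to pay at Q' = 5.5: 33.55 − 0.8·5.5 = 29.15.
ΔQ = 14.1944 − 5.5 = 8.6944; wedge = 29.15 − 13.5 = 15.65.
The triangle = ½ × 8.6944 × 15.65 = $68.03 thousand.

$68.03 thousand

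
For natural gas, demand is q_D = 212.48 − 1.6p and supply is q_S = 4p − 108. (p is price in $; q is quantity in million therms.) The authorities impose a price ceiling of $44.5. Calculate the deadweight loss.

$1134.12 million

In inverse form: demand p = 132.8 − 0.625q, supply p = 27 + 0.25q.
Competitive equilibrium: 132.8 − 0.625q = 27 + 0.25q → q* = 120.9143, p* = 57.2286.
At the ceiling p = 44.5, quantity supplied = (44.5 − 27)/0.25 = 70.
Willingness to pay at q' = 70: 132.8 − 0.625·70 = 89.05.
Δq = 120.9143 − 70 = 50.9143; wedge = 89.05 − 44.5 = 44.55.
The triangle = ½ × 50.9143 × 44.55 = $1134.12 million.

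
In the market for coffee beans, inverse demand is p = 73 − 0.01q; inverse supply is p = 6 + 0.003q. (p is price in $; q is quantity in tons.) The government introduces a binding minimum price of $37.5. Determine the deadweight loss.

Competitive equilibrium: 73 − 0.01q = 6 + 0.003q → q* = 5153.8462, p* = 21.4615.
At the floor p = 37.5, quantity demanded = (73 − 37.5)/0.01 = 3550.
Sellers' marginal cost at q' = 3550: 6 + 0.003·3550 = 16.65.
Δq = 5153.8462 − 3550 = 1603.8462; wedge = 37.5 − 16.65 = 20.85.
Deadweight loss = ½ × 1603.8462 × 20.85 = $16720.10.

$16720.10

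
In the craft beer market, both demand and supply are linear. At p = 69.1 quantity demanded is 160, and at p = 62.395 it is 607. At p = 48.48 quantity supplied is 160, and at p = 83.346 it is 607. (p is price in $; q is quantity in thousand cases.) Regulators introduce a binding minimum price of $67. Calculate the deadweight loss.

$310.54 thousand

Demand slope = (62.395 − 69.1)/(607 − 160) = −0.015, so p = 71.5 − 0.015q.
Supply slope = (83.346 − 48.48)/(607 − 160) = 0.078, so p = 36 + 0.078q.
Competitive equilibrium: 71.5 − 0.015q = 36 + 0.078q → q* = 381.7204, p* = 65.7742.
At the floor p = 67, quantity demanded = (71.5 − 67)/0.015 = 300.
Sellers' marginal cost at q' = 300: 36 + 0.078·300 = 59.4.
Δq = 381.7204 − 300 = 81.7204; wedge = 67 − 59.4 = 7.6.
Welfare loss = ½ × 81.7204 × 7.6 = $310.54 thousand.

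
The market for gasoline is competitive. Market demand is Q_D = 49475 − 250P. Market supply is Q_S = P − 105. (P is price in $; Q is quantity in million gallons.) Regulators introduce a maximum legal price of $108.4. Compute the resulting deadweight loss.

In inverse form: demand P = 197.9 − 0.004Q, supply P = 105 + Q.
Competitive equilibrium: 197.9 − 0.004Q = 105 + Q → Q* = 92.5299, P* = 197.5299.
At the ceiling P = 108.4, quantity supplied = (108.4 − 105)/1 = 3.4.
Willingness to pay at Q' = 3.4: 197.9 − 0.004·3.4 = 197.8864.
ΔQ = 92.5299 − 3.4 = 89.1299; wedge = 197.8864 − 108.4 = 89.4864.
Welfare loss = ½ × 89.1299 × 89.4864 = $3987.96 million.

$3987.96 million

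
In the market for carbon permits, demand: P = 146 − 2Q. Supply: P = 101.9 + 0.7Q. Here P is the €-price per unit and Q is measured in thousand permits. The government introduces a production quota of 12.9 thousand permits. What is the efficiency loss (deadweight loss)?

Competitive equilibrium: 146 − 2Q = 101.9 + 0.7Q → Q* = 16.3333, P* = 113.3333.
At Q = 12.9: demand price = 146 − 2·12.9 = 120.2; supply price = 101.9 + 0.7·12.9 = 110.93.
ΔQ = 16.3333 − 12.9 = 3.4333; wedge = 120.2 − 110.93 = 9.27.
DWL = ½ × 3.4333 × 9.27 = €15.91 thousand.

€15.91 thousand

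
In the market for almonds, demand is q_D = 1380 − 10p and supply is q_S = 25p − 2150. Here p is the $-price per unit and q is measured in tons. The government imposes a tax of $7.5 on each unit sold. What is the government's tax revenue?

In inverse form: demand p = 138 − 0.1q, supply p = 86 + 0.04q.
Competitive equilibrium: 138 − 0.1q = 86 + 0.04q → q* = 371.4286, p* = 100.8571.
With the tax, the buyer price exceeds the seller price by 7.5: (138 − 0.1q) − (86 + 0.04q) = 7.5 → q' = 317.8571.
Tax revenue = 7.5 × 317.8571 = $2383.93.

$2383.93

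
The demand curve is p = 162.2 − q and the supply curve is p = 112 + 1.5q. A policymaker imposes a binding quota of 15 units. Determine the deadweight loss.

32.258

Competitive equilibrium: 162.2 − q = 112 + 1.5q → q* = 20.08, p* = 142.12.
At q = 15: demand price = 162.2 − 1·15 = 147.2; supply price = 112 + 1.5·15 = 134.5.
Δq = 20.08 − 15 = 5.08; wedge = 147.2 − 134.5 = 12.7.
The triangle = ½ × 5.08 × 12.7 = 32.258.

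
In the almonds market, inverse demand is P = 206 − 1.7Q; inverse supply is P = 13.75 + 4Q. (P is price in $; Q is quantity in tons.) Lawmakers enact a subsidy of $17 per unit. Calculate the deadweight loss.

$25.35

Competitive equilibrium: 206 − 1.7Q = 13.75 + 4Q → Q* = 33.7281, P* = 148.6623.
The subsidy lowers effective supply by 17: P = 4Q − 3.25.
New quantity: 206 − 1.7Q = 4Q − 3.25 → Q' = 36.7105.
Overproduction ΔQ = 36.7105 − 33.7281 = 2.9824; wedge = subsidy = 17.
The triangle = ½ × 2.9824 × 17 = $25.35.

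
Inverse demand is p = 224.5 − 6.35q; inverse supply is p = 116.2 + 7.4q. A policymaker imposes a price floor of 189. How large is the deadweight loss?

35.92

Competitive equilibrium: 224.5 − 6.35q = 116.2 + 7.4q → q* = 7.8764, p* = 174.4851.
At the floor p = 189, quantity demanded = (224.5 − 189)/6.35 = 5.5906.
Sellers' marginal cost at q' = 5.5906: 116.2 + 7.4·5.5906 = 157.5704.
Δq = 7.8764 − 5.5906 = 2.2858; wedge = 189 − 157.5704 = 31.4296.
Deadweight loss = ½ × 2.2858 × 31.4296 = 35.92.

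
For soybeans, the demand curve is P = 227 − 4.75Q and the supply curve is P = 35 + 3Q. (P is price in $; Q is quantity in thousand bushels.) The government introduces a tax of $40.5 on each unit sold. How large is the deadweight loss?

$105.82 thousand

Competitive equilibrium: 227 − 4.75Q = 35 + 3Q → Q* = 24.7742, P* = 109.3226.
With the tax, the buyer price exceeds the seller price by 40.5: (227 − 4.75Q) − (35 + 3Q) = 40.5 → Q' = 19.5484.
ΔQ = 24.7742 − 19.5484 = 5.2258; the wedge equals the tax, 40.5.
Deadweight loss = ½ × 5.2258 × 40.5 = $105.82 thousand.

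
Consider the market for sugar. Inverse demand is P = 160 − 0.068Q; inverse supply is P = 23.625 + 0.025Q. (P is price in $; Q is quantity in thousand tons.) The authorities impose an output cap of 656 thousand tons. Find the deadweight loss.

$30538.63 thousand

Competitive equilibrium: 160 − 0.068Q = 23.625 + 0.025Q → Q* = 1466.3978, P* = 60.2849.
At Q = 656: demand price = 160 − 0.068·656 = 115.392; supply price = 23.625 + 0.025·656 = 40.025.
ΔQ = 1466.3978 − 656 = 810.3978; wedge = 115.392 − 40.025 = 75.367.
The triangle = ½ × 810.3978 × 75.367 = $30538.63 thousand.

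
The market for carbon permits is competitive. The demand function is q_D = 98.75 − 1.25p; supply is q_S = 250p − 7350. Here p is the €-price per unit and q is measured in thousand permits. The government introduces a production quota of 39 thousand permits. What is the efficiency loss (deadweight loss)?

€206.99 thousand

In inverse form: demand p = 79 − 0.8q, supply p = 29.4 + 0.004q.
Competitive equilibrium: 79 − 0.8q = 29.4 + 0.004q → q* = 61.6915, p* = 29.6468.
At q = 39: demand price = 79 − 0.8·39 = 47.8; supply price = 29.4 + 0.004·39 = 29.556.
Δq = 61.6915 − 39 = 22.6915; wedge = 47.8 − 29.556 = 18.244.
DWL = ½ × 22.6915 × 18.244 = €206.99 thousand.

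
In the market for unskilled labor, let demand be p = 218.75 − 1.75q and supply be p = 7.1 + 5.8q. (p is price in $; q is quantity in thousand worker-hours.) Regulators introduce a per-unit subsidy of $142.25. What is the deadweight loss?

$1340.07 thousand

Competitive equilibrium: 218.75 − 1.75q = 7.1 + 5.8q → q* = 28.0331, p* = 169.6921.
The subsidy lowers effective supply by 142.25: p = 5.8q − 135.15.
New quantity: 218.75 − 1.75q = 5.8q − 135.15 → q' = 46.8742.
Overproduction Δq = 46.8742 − 28.0331 = 18.8411; wedge = subsidy = 142.25.
DWL = ½ × 18.8411 × 142.25 = $1340.07 thousand.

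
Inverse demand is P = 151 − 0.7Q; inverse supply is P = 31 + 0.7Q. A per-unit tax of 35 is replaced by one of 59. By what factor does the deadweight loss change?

Competitive equilibrium: 151 − 0.7Q = 31 + 0.7Q → Q* = 85.7143, P* = 91.
For a per-unit tax t: ΔQ = t/1.4, so DWL = ½·t·(t/1.4) = t²/2.8.
At t = 35: DWL = 437.5. At t = 59: DWL = 1243.214.
Ratio = (59/35)² = 2.842.

2.842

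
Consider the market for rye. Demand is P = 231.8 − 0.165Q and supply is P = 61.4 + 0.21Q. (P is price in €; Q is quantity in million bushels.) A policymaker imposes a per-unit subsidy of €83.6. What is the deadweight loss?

€9318.61 million

Competitive equilibrium: 231.8 − 0.165Q = 61.4 + 0.21Q → Q* = 454.4, P* = 156.824.
The subsidy lowers effective supply by 83.6: P = 0.21Q − 22.2.
New quantity: 231.8 − 0.165Q = 0.21Q − 22.2 → Q' = 677.3333.
Overproduction ΔQ = 677.3333 − 454.4 = 222.9333; wedge = subsidy = 83.6.
Deadweight loss = ½ × 222.9333 × 83.6 = €9318.61 million.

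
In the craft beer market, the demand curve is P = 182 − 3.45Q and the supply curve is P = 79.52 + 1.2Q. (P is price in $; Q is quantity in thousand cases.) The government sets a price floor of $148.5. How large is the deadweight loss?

Competitive equilibrium: 182 − 3.45Q = 79.52 + 1.2Q → Q* = 22.03871, P* = 105.966452.
At the floor P = 148.5, quantity demanded = (182 − 148.5)/3.45 = 9.710145.
Sellers' marginal cost at Q' = 9.710145: 79.52 + 1.2·9.710145 = 91.172174.
ΔQ = 22.03871 − 9.710145 = 12.328565; wedge = 148.5 − 91.172174 = 57.327826.
Welfare loss = ½ × 12.328565 × 57.327826 = $353.38 thousand.

$353.38 thousand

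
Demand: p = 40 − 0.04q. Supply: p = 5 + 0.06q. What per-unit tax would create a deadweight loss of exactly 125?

Competitive equilibrium: 40 − 0.04q = 5 + 0.06q → q* = 350, p* = 26.
A tax t gives Δq = t/0.1 and wedge t, so DWL = t²/0.2.
t²/0.2 = 125 → t² = 25 → t = 5.

5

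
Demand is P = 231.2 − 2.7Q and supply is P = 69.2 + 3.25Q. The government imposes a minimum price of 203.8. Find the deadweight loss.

Competitive equilibrium: 231.2 − 2.7Q = 69.2 + 3.25Q → Q* = 27.2269, P* = 157.6874.
At the floor P = 203.8, quantity demanded = (231.2 − 203.8)/2.7 = 10.1481.
Sellers' marginal cost at Q' = 10.1481: 69.2 + 3.25·10.1481 = 102.1813.
ΔQ = 27.2269 − 10.1481 = 17.0788; wedge = 203.8 − 102.1813 = 101.6187.
Welfare loss = ½ × 17.0788 × 101.6187 = 867.76.

867.76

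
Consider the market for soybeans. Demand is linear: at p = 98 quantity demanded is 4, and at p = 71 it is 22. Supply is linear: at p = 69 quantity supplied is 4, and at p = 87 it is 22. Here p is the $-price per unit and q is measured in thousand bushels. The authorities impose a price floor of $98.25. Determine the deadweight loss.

$173.07 thousand

Demand slope = (71 − 98)/(22 − 4) = −1.5, so p = 104 − 1.5q.
Supply slope = (87 − 69)/(22 − 4) = 1, so p = 65 + q.
Competitive equilibrium: 104 − 1.5q = 65 + q → q* = 15.6, p* = 80.6.
At the floor p = 98.25, quantity demanded = (104 − 98.25)/1.5 = 3.8333.
Sellers' marginal cost at q' = 3.8333: 65 + 1·3.8333 = 68.8333.
Δq = 15.6 − 3.8333 = 11.7667; wedge = 98.25 − 68.8333 = 29.4167.
Deadweight loss = ½ × 11.7667 × 29.4167 = $173.07 thousand.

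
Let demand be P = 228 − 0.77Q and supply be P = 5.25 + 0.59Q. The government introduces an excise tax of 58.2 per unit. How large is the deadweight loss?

Competitive equilibrium: 228 − 0.77Q = 5.25 + 0.59Q → Q* = 163.7868, P* = 101.8842.
With the tax, the buyer price exceeds the seller price by 58.2: (228 − 0.77Q) − (5.25 + 0.59Q) = 58.2 → Q' = 120.9926.
ΔQ = 163.7868 − 120.9926 = 42.7942; the wedge equals the tax, 58.2.
The triangle = ½ × 42.7942 × 58.2 = 1245.31.

1245.31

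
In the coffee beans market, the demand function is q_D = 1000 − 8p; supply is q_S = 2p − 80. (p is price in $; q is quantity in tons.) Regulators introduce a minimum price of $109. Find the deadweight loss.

$20

In inverse form: demand p = 125 − 0.125q, supply p = 40 + 0.5q.
Competitive equilibrium: 125 − 0.125q = 40 + 0.5q → q* = 136, p* = 108.
At the floor p = 109, quantity demanded = (125 − 109)/0.125 = 128.
Sellers' marginal cost at q' = 128: 40 + 0.5·128 = 104.
Δq = 136 − 128 = 8; wedge = 109 − 104 = 5.
Deadweight loss = ½ × 8 × 5 = $20.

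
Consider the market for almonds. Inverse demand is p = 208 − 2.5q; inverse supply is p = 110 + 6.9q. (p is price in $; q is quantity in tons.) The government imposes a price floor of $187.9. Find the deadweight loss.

Competitive equilibrium: 208 − 2.5q = 110 + 6.9q → q* = 10.4255, p* = 181.9362.
At the floor p = 187.9, quantity demanded = (208 − 187.9)/2.5 = 8.04.
Sellers' marginal cost at q' = 8.04: 110 + 6.9·8.04 = 165.476.
Δq = 10.4255 − 8.04 = 2.3855; wedge = 187.9 − 165.476 = 22.424.
The triangle = ½ × 2.3855 × 22.424 = $26.75.

$26.75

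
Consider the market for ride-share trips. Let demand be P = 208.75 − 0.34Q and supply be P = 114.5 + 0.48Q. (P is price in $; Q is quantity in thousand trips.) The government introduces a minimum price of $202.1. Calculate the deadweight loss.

Competitive equilibrium: 208.75 − 0.34Q = 114.5 + 0.48Q → Q* = 114.939, P* = 169.6707.
At the floor P = 202.1, quantity demanded = (208.75 − 202.1)/0.34 = 19.5588.
Sellers' marginal cost at Q' = 19.5588: 114.5 + 0.48·19.5588 = 123.8882.
ΔQ = 114.939 − 19.5588 = 95.3802; wedge = 202.1 − 123.8882 = 78.2118.
Deadweight loss = ½ × 95.3802 × 78.2118 = $3729.93 thousand.

$3729.93 thousand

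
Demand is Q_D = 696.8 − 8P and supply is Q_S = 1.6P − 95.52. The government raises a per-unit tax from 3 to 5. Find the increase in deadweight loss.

In inverse form: demand P = 87.1 − 0.125Q, supply P = 59.7 + 0.625Q.
Competitive equilibrium: 87.1 − 0.125Q = 59.7 + 0.625Q → Q* = 36.5333, P* = 82.5333.
For a per-unit tax t: ΔQ = t/0.75, so DWL = ½·t·(t/0.75) = t²/1.5.
At t = 3: DWL = 6. At t = 5: DWL = 16.667.
Increase = 16.667 − 6 = 10.67.

10.67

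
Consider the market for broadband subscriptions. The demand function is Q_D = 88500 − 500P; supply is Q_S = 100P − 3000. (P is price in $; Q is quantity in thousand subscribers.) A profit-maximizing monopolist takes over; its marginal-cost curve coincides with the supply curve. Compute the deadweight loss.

$18375 thousand

In inverse form: demand P = 177 − 0.002Q, supply P = 30 + 0.01Q.
Competitive equilibrium: 177 − 0.002Q = 30 + 0.01Q → Q* = 12250, P* = 152.5.
Marginal revenue: MR = 177 − 0.004Q. Set MR = MC: 177 − 0.004Q = 30 + 0.01Q → Q_m = 10500.
Price P_m = 177 − 0.002·10500 = 156; MC(Q_m) = 30 + 0.01·10500 = 135.
Competitive Q* = 12250, so ΔQ = 1750; wedge = 156 − 135 = 21.
Deadweight loss = ½ × 1750 × 21 = $18375 thousand.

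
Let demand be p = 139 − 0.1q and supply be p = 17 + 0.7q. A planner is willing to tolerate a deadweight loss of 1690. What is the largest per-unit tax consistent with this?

Competitive equilibrium: 139 − 0.1q = 17 + 0.7q → q* = 152.5, p* = 123.75.
A tax t gives Δq = t/0.8 and wedge t, so DWL = t²/1.6.
t²/1.6 = 1690 → t² = 2704 → t = 52.

52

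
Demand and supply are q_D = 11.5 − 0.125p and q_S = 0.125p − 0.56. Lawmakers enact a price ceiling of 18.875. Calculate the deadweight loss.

In inverse form: demand p = 92 − 8q, supply p = 4.48 + 8q.
Competitive equilibrium: 92 − 8q = 4.48 + 8q → q* = 5.47, p* = 48.24.
At the ceiling p = 18.875, quantity supplied = (18.875 − 4.48)/8 = 1.7994.
Willingness to pay at q' = 1.7994: 92 − 8·1.7994 = 77.6048.
Δq = 5.47 − 1.7994 = 3.6706; wedge = 77.6048 − 18.875 = 58.7298.
Welfare loss = ½ × 3.6706 × 58.7298 = 107.79.

107.79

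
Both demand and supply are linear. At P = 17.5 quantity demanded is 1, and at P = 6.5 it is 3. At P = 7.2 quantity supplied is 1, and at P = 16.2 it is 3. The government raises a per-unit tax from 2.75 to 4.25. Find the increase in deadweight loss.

0.525

Demand slope = (6.5 − 17.5)/(3 − 1) = −5.5, so P = 23 − 5.5Q.
Supply slope = (16.2 − 7.2)/(3 − 1) = 4.5, so P = 2.7 + 4.5Q.
Competitive equilibrium: 23 − 5.5Q = 2.7 + 4.5Q → Q* = 2.03, P* = 11.835.
For a per-unit tax t: ΔQ = t/10, so DWL = ½·t·(t/10) = t²/20.
At t = 2.75: DWL = 0.378. At t = 4.25: DWL = 0.903.
Increase = 0.903 − 0.378 = 0.525.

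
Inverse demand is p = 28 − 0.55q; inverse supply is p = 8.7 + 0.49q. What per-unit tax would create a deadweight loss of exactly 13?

5.2

Competitive equilibrium: 28 − 0.55q = 8.7 + 0.49q → q* = 18.5577, p* = 17.7933.
A tax t gives Δq = t/1.04 and wedge t, so DWL = t²/2.08.
t²/2.08 = 13 → t² = 27.04 → t = 5.2.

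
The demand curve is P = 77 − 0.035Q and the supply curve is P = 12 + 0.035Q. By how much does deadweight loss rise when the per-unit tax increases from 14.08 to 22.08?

2066.29

Competitive equilibrium: 77 − 0.035Q = 12 + 0.035Q → Q* = 928.5714, P* = 44.5.
For a per-unit tax t: ΔQ = t/0.07, so DWL = ½·t·(t/0.07) = t²/0.14.
At t = 14.08: DWL = 1416.046. At t = 22.08: DWL = 3482.331.
Increase = 3482.331 − 1416.046 = 2066.29.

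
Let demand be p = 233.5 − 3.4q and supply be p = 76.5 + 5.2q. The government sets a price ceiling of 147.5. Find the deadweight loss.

91.07

Competitive equilibrium: 233.5 − 3.4q = 76.5 + 5.2q → q* = 18.2558, p* = 171.4302.
At the ceiling p = 147.5, quantity supplied = (147.5 − 76.5)/5.2 = 13.6538.
Willingness to pay at q' = 13.6538: 233.5 − 3.4·13.6538 = 187.0771.
Δq = 18.2558 − 13.6538 = 4.602; wedge = 187.0771 − 147.5 = 39.5771.
Deadweight loss = ½ × 4.602 × 39.5771 = 91.07.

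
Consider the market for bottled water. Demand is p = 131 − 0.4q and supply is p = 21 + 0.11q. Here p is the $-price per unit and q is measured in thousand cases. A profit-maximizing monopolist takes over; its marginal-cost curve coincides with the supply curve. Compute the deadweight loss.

$2292.04 thousand

Competitive equilibrium: 131 − 0.4q = 21 + 0.11q → q* = 215.6863, p* = 44.7255.
Marginal revenue: MR = 131 − 0.8q. Set MR = MC: 131 − 0.8q = 21 + 0.11q → q_m = 120.8791.
Price p_m = 131 − 0.4·120.8791 = 82.6484; MC(q_m) = 21 + 0.11·120.8791 = 34.2967.
Competitive q* = 215.6863, so Δq = 94.8072; wedge = 82.6484 − 34.2967 = 48.3517.
Deadweight loss = ½ × 94.8072 × 48.3517 = $2292.04 thousand.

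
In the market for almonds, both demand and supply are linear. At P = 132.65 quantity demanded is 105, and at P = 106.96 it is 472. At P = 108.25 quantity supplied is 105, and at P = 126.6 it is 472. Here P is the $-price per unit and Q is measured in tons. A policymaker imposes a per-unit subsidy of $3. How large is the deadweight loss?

$37.50

Demand slope = (106.96 − 132.65)/(472 − 105) = −0.07, so P = 140 − 0.07Q.
Supply slope = (126.6 − 108.25)/(472 − 105) = 0.05, so P = 103 + 0.05Q.
Competitive equilibrium: 140 − 0.07Q = 103 + 0.05Q → Q* = 308.3333, P* = 118.4167.
The subsidy lowers effective supply by 3: P = 100 + 0.05Q.
New quantity: 140 − 0.07Q = 100 + 0.05Q → Q' = 333.3333.
Overproduction ΔQ = 333.3333 − 308.3333 = 25; wedge = subsidy = 3.
Welfare loss = ½ × 25 × 3 = $37.50.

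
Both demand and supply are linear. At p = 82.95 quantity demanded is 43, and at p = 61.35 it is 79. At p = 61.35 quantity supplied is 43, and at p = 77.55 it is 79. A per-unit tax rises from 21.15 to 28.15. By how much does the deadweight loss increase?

164.33

Demand slope = (61.35 − 82.95)/(79 − 43) = −0.6, so p = 108.75 − 0.6q.
Supply slope = (77.55 − 61.35)/(79 − 43) = 0.45, so p = 42 + 0.45q.
Competitive equilibrium: 108.75 − 0.6q = 42 + 0.45q → q* = 63.5714, p* = 70.6071.
For a per-unit tax t: Δq = t/1.05, so DWL = ½·t·(t/1.05) = t²/2.1.
At t = 21.15: DWL = 213.011. At t = 28.15: DWL = 377.344.
Increase = 377.344 − 213.011 = 164.33.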